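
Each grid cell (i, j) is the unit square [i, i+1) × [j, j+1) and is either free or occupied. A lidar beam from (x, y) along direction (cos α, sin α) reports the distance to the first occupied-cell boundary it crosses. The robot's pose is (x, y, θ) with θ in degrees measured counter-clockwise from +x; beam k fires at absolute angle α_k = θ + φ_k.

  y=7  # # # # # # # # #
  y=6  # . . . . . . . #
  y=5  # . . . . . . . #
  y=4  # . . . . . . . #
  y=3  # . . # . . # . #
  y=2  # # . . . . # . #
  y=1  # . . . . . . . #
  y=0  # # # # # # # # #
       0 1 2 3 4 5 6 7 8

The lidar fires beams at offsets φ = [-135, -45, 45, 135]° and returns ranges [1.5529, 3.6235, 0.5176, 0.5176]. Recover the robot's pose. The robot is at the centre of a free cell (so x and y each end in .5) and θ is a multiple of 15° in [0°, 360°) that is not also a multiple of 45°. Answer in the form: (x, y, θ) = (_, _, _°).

(x, y, θ) = (1.5, 3.5, 120°)

Enumerate (i+0.5, j+0.5, θ) over the 38 free cells and 16 admissible headings. For each, cast all 4 beams and compare to the given ranges.
  (2.5, 1.5, 15°): beam 1 = 0.5774 ≠ 1.5529 ✗
  (1.5, 4.5, 285°): beam 1 = 0.5774 ≠ 1.5529 ✗
  (3.5, 4.5, 150°): beam 1 = 4.6587 ≠ 1.5529 ✗
  (7.5, 2.5, 150°): beam 1 = 0.5176 ≠ 1.5529 ✗
  …
  (1.5, 3.5, 120°): r_1=1.5529, r_2=3.6235, r_3=0.5176, r_4=0.5176 — all match ✓
No second candidate reproduces the full scan.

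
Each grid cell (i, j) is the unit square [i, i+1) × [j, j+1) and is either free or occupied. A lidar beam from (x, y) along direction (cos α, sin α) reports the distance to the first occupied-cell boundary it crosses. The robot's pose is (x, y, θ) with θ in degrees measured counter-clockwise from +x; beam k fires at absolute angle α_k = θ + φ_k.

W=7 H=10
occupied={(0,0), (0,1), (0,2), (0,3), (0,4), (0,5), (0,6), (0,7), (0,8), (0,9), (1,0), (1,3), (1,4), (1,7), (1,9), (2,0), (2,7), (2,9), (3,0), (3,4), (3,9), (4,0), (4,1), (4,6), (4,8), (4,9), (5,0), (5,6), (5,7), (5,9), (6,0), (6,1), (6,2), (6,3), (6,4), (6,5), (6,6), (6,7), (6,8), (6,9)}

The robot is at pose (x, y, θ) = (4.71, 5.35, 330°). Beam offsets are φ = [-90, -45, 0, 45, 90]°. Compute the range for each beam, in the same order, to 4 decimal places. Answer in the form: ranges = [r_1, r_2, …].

ranges = [1.4200, 4.5035, 1.4896, 1.3355, 0.7506]

beam 1: φ=-90°, α=240°
  d=(-0.5000,-0.8660)  start (4,5)  tX=1.4200 tY=0.4041  stride 1/|dx|=2.0000 1/|dy|=1.1547
    cross y-line → (4,4), t=0.4041
    cross x-line → (3,4), t=1.4200 (wall)
  → r_1 = 1.4200
beam 2: φ=-45°, α=285°
  d=(0.2588,-0.9659)  start (4,5)  tX=1.1205 tY=0.3623  stride 1/|dx|=3.8637 1/|dy|=1.0353
    cross y-line → (4,4), t=0.3623
    cross x-line → (5,4), t=1.1205
    cross y-line → (5,3), t=1.3976
    cross y-line → (5,2), t=2.4329
    cross y-line → (5,1), t=3.4682
    cross y-line → (5,0), t=4.5035 (wall)
  → r_2 = 4.5035
beam 3: φ=0°, α=330°
  d=(0.8660,-0.5000)  start (4,5)  tX=0.3349 tY=0.7000  stride 1/|dx|=1.1547 1/|dy|=2.0000
    cross x-line → (5,5), t=0.3349
    cross y-line → (5,4), t=0.7000
    cross x-line → (6,4), t=1.4896 (wall)
  → r_3 = 1.4896
beam 4: φ=45°, α=15°
  d=(0.9659,0.2588)  start (4,5)  tX=0.3002 tY=2.5114  stride 1/|dx|=1.0353 1/|dy|=3.8637
    cross x-line → (5,5), t=0.3002
    cross x-line → (6,5), t=1.3355 (wall)
  → r_4 = 1.3355
beam 5: φ=90°, α=60°
  d=(0.5000,0.8660)  start (4,5)  tX=0.5800 tY=0.7506  stride 1/|dx|=2.0000 1/|dy|=1.1547
    cross x-line → (5,5), t=0.5800
    cross y-line → (5,6), t=0.7506 (wall)
  → r_5 = 0.7506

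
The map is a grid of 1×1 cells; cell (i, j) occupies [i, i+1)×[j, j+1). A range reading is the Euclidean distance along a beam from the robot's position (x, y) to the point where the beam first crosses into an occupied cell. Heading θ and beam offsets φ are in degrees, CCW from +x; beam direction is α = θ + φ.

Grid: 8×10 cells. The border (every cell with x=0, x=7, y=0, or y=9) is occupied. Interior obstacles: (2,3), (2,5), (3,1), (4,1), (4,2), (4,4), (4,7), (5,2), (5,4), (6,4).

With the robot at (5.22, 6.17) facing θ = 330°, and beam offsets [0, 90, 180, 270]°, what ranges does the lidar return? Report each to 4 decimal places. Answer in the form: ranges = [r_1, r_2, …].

ranges = [2.0554, 3.2678, 4.8728, 1.3510]

beam 1: φ=0°, α=330°
  d=(0.8660,-0.5000)  start (5,6)  tX=0.9007 tY=0.3400  stride 1/|dx|=1.1547 1/|dy|=2.0000
    cross y-line → (5,5), t=0.3400
    cross x-line → (6,5), t=0.9007
    cross x-line → (7,5), t=2.0554 (wall)
  → r_1 = 2.0554
beam 2: φ=90°, α=60°
  d=(0.5000,0.8660)  start (5,6)  tX=1.5600 tY=0.9584  stride 1/|dx|=2.0000 1/|dy|=1.1547
    cross y-line → (5,7), t=0.9584
    cross x-line → (6,7), t=1.5600
    cross y-line → (6,8), t=2.1131
    cross y-line → (6,9), t=3.2678 (wall)
  → r_2 = 3.2678
beam 3: φ=180°, α=150°
  d=(-0.8660,0.5000)  start (5,6)  tX=0.2540 tY=1.6600  stride 1/|dx|=1.1547 1/|dy|=2.0000
    cross x-line → (4,6), t=0.2540
    cross x-line → (3,6), t=1.4087
    cross y-line → (3,7), t=1.6600
    cross x-line → (2,7), t=2.5634
    cross y-line → (2,8), t=3.6600
    cross x-line → (1,8), t=3.7181
    cross x-line → (0,8), t=4.8728 (wall)
  → r_3 = 4.8728
beam 4: φ=270°, α=240°
  d=(-0.5000,-0.8660)  start (5,6)  tX=0.4400 tY=0.1963  stride 1/|dx|=2.0000 1/|dy|=1.1547
    cross y-line → (5,5), t=0.1963
    cross x-line → (4,5), t=0.4400
    cross y-line → (4,4), t=1.3510 (wall)
  → r_4 = 1.3510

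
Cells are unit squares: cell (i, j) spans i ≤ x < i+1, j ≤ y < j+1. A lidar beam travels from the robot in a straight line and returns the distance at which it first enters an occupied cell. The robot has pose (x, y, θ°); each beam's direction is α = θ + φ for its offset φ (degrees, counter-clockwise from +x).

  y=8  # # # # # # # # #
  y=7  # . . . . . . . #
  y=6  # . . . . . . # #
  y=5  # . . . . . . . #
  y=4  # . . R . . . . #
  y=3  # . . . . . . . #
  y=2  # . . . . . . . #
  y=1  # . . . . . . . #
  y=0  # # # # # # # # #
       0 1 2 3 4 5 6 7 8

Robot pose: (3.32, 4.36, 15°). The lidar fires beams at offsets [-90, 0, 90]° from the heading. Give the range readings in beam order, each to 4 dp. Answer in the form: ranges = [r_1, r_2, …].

ranges = [3.4785, 4.8451, 3.7684]

beam 1: φ=-90°, α=285°
  dir = (cos 285°, sin 285°) = (0.2588, -0.9659); from cell (3,4)
  next x-line at t=2.6273, next y-line at t=0.3727; Δt_x=3.8637, Δt_y=1.0353
    y: enter (3,3) at t=0.3727
    y: enter (3,2) at t=1.4080
    y: enter (3,1) at t=2.4433
    x: enter (4,1) at t=2.6273
    y: enter (4,0) at t=3.4785 ← occupied
  → r_1 = 3.4785
beam 2: φ=0°, α=15°
  dir = (cos 15°, sin 15°) = (0.9659, 0.2588); from cell (3,4)
  next x-line at t=0.7040, next y-line at t=2.4728; Δt_x=1.0353, Δt_y=3.8637
    x: enter (4,4) at t=0.7040
    x: enter (5,4) at t=1.7393
    y: enter (5,5) at t=2.4728
    x: enter (6,5) at t=2.7745
    x: enter (7,5) at t=3.8098
    x: enter (8,5) at t=4.8451 ← occupied
  → r_2 = 4.8451
beam 3: φ=90°, α=105°
  dir = (cos 105°, sin 105°) = (-0.2588, 0.9659); from cell (3,4)
  next x-line at t=1.2364, next y-line at t=0.6626; Δt_x=3.8637, Δt_y=1.0353
    y: enter (3,5) at t=0.6626
    x: enter (2,5) at t=1.2364
    y: enter (2,6) at t=1.6979
    y: enter (2,7) at t=2.7331
    y: enter (2,8) at t=3.7684 ← occupied
  → r_3 = 3.7684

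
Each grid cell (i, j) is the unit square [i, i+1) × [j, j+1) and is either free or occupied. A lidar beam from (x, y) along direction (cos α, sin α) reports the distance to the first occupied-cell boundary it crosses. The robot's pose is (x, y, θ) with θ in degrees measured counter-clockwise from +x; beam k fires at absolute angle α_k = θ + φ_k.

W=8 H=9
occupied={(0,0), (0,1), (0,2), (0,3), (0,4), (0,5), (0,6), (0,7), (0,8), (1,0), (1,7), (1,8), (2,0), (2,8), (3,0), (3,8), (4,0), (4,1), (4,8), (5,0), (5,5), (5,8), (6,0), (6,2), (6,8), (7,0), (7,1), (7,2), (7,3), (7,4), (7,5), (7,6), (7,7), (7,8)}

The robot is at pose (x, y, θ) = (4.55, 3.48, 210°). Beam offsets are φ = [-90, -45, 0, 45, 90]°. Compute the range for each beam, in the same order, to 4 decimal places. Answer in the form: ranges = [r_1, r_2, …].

beam 1: φ=-90°, α=120°
  d=(-0.5000,0.8660)  start (4,3)  tX=1.1000 tY=0.6004  stride 1/|dx|=2.0000 1/|dy|=1.1547
    cross y-line → (4,4), t=0.6004
    cross x-line → (3,4), t=1.1000
    cross y-line → (3,5), t=1.7551
    cross y-line → (3,6), t=2.9098
    cross x-line → (2,6), t=3.1000
    cross y-line → (2,7), t=4.0645
    cross x-line → (1,7), t=5.1000 (wall)
  → r_1 = 5.1000
beam 2: φ=-45°, α=165°
  d=(-0.9659,0.2588)  start (4,3)  tX=0.5694 tY=2.0091  stride 1/|dx|=1.0353 1/|dy|=3.8637
    cross x-line → (3,3), t=0.5694
    cross x-line → (2,3), t=1.6047
    cross y-line → (2,4), t=2.0091
    cross x-line → (1,4), t=2.6400
    cross x-line → (0,4), t=3.6752 (wall)
  → r_2 = 3.6752
beam 3: φ=0°, α=210°
  d=(-0.8660,-0.5000)  start (4,3)  tX=0.6351 tY=0.9600  stride 1/|dx|=1.1547 1/|dy|=2.0000
    cross x-line → (3,3), t=0.6351
    cross y-line → (3,2), t=0.9600
    cross x-line → (2,2), t=1.7898
    cross x-line → (1,2), t=2.9445
    cross y-line → (1,1), t=2.9600
    cross x-line → (0,1), t=4.0992 (wall)
  → r_3 = 4.0992
beam 4: φ=45°, α=255°
  d=(-0.2588,-0.9659)  start (4,3)  tX=2.1250 tY=0.4969  stride 1/|dx|=3.8637 1/|dy|=1.0353
    cross y-line → (4,2), t=0.4969
    cross y-line → (4,1), t=1.5322 (wall)
  → r_4 = 1.5322
beam 5: φ=90°, α=300°
  d=(0.5000,-0.8660)  start (4,3)  tX=0.9000 tY=0.5543  stride 1/|dx|=2.0000 1/|dy|=1.1547
    cross y-line → (4,2), t=0.5543
    cross x-line → (5,2), t=0.9000
    cross y-line → (5,1), t=1.7090
    cross y-line → (5,0), t=2.8637 (wall)
  → r_5 = 2.8637

ranges = [5.1000, 3.6752, 4.0992, 1.5322, 2.8637]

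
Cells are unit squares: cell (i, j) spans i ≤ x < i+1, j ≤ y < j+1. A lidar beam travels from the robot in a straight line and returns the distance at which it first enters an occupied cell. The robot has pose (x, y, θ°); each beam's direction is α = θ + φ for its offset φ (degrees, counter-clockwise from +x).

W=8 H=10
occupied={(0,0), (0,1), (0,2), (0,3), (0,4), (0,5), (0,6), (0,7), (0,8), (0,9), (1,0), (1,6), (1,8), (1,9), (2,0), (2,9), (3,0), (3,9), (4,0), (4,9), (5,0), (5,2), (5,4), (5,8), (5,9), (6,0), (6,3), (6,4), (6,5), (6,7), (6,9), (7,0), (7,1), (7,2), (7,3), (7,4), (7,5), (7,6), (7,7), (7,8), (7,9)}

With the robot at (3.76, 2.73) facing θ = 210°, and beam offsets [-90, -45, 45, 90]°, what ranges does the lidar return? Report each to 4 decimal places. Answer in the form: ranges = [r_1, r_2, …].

ranges = [3.7759, 2.8574, 1.7910, 1.9976]

beam 1: φ=-90°, α=120°
  dir = (cos 120°, sin 120°) = (-0.5000, 0.8660); from cell (3,2)
  next x-line at t=1.5200, next y-line at t=0.3118; Δt_x=2.0000, Δt_y=1.1547
    y: enter (3,3) at t=0.3118
    y: enter (3,4) at t=1.4665
    x: enter (2,4) at t=1.5200
    y: enter (2,5) at t=2.6212
    x: enter (1,5) at t=3.5200
    y: enter (1,6) at t=3.7759 ← occupied
  → r_1 = 3.7759
beam 2: φ=-45°, α=165°
  dir = (cos 165°, sin 165°) = (-0.9659, 0.2588); from cell (3,2)
  next x-line at t=0.7868, next y-line at t=1.0432; Δt_x=1.0353, Δt_y=3.8637
    x: enter (2,2) at t=0.7868
    y: enter (2,3) at t=1.0432
    x: enter (1,3) at t=1.8221
    x: enter (0,3) at t=2.8574 ← occupied
  → r_2 = 2.8574
beam 3: φ=45°, α=255°
  dir = (cos 255°, sin 255°) = (-0.2588, -0.9659); from cell (3,2)
  next x-line at t=2.9364, next y-line at t=0.7558; Δt_x=3.8637, Δt_y=1.0353
    y: enter (3,1) at t=0.7558
    y: enter (3,0) at t=1.7910 ← occupied
  → r_3 = 1.7910
beam 4: φ=90°, α=300°
  dir = (cos 300°, sin 300°) = (0.5000, -0.8660); from cell (3,2)
  next x-line at t=0.4800, next y-line at t=0.8429; Δt_x=2.0000, Δt_y=1.1547
    x: enter (4,2) at t=0.4800
    y: enter (4,1) at t=0.8429
    y: enter (4,0) at t=1.9976 ← occupied
  → r_4 = 1.9976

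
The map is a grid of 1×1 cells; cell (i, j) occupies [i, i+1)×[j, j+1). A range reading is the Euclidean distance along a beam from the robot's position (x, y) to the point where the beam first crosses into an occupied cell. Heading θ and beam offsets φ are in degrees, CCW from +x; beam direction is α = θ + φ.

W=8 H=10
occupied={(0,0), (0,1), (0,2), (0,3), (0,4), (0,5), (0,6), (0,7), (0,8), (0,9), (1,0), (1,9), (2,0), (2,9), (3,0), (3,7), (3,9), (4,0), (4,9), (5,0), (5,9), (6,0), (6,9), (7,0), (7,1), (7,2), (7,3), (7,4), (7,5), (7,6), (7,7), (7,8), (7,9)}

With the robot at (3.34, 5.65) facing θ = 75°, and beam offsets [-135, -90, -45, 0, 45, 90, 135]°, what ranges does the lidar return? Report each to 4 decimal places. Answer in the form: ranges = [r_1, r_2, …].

beam 1: φ=-135°, α=300°
  cosα=0.5000 sinα=-0.8660 | (3,5) | tMaxX 1.3200 tMaxY 0.7506 | tΔX 2.0000 tΔY 1.1547
    t=0.7506 [y] (3,4)
    t=1.3200 [x] (4,4)
    t=1.9053 [y] (4,3)
    t=3.0600 [y] (4,2)
    t=3.3200 [x] (5,2)
    t=4.2147 [y] (5,1)
    t=5.3200 [x] (6,1)
    t=5.3694 [y] (6,0) — stop
  → r_1 = 5.3694
beam 2: φ=-90°, α=345°
  cosα=0.9659 sinα=-0.2588 | (3,5) | tMaxX 0.6833 tMaxY 2.5114 | tΔX 1.0353 tΔY 3.8637
    t=0.6833 [x] (4,5)
    t=1.7186 [x] (5,5)
    t=2.5114 [y] (5,4)
    t=2.7538 [x] (6,4)
    t=3.7891 [x] (7,4) — stop
  → r_2 = 3.7891
beam 3: φ=-45°, α=30°
  cosα=0.8660 sinα=0.5000 | (3,5) | tMaxX 0.7621 tMaxY 0.7000 | tΔX 1.1547 tΔY 2.0000
    t=0.7000 [y] (3,6)
    t=0.7621 [x] (4,6)
    t=1.9168 [x] (5,6)
    t=2.7000 [y] (5,7)
    t=3.0715 [x] (6,7)
    t=4.2262 [x] (7,7) — stop
  → r_3 = 4.2262
beam 4: φ=0°, α=75°
  cosα=0.2588 sinα=0.9659 | (3,5) | tMaxX 2.5500 tMaxY 0.3623 | tΔX 3.8637 tΔY 1.0353
    t=0.3623 [y] (3,6)
    t=1.3976 [y] (3,7) — stop
  → r_4 = 1.3976
beam 5: φ=45°, α=120°
  cosα=-0.5000 sinα=0.8660 | (3,5) | tMaxX 0.6800 tMaxY 0.4041 | tΔX 2.0000 tΔY 1.1547
    t=0.4041 [y] (3,6)
    t=0.6800 [x] (2,6)
    t=1.5588 [y] (2,7)
    t=2.6800 [x] (1,7)
    t=2.7135 [y] (1,8)
    t=3.8682 [y] (1,9) — stop
  → r_5 = 3.8682
beam 6: φ=90°, α=165°
  cosα=-0.9659 sinα=0.2588 | (3,5) | tMaxX 0.3520 tMaxY 1.3523 | tΔX 1.0353 tΔY 3.8637
    t=0.3520 [x] (2,5)
    t=1.3523 [y] (2,6)
    t=1.3873 [x] (1,6)
    t=2.4225 [x] (0,6) — stop
  → r_6 = 2.4225
beam 7: φ=135°, α=210°
  cosα=-0.8660 sinα=-0.5000 | (3,5) | tMaxX 0.3926 tMaxY 1.3000 | tΔX 1.1547 tΔY 2.0000
    t=0.3926 [x] (2,5)
    t=1.3000 [y] (2,4)
    t=1.5473 [x] (1,4)
    t=2.7020 [x] (0,4) — stop
  → r_7 = 2.7020

ranges = [5.3694, 3.7891, 4.2262, 1.3976, 3.8682, 2.4225, 2.7020]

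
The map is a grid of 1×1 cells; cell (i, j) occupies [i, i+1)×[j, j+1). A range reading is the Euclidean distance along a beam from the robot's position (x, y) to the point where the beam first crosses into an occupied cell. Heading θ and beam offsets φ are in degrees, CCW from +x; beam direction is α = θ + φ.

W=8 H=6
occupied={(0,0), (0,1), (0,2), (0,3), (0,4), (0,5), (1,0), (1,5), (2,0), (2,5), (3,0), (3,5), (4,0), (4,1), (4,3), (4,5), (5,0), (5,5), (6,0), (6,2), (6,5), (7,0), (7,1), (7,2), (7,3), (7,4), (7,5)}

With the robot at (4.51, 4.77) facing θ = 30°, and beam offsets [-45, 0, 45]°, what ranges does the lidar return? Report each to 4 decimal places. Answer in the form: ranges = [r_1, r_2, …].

beam 1: φ=-45°, α=345°
  dir = (cos 345°, sin 345°) = (0.9659, -0.2588); from cell (4,4)
  next x-line at t=0.5073, next y-line at t=2.9751; Δt_x=1.0353, Δt_y=3.8637
    x: enter (5,4) at t=0.5073
    x: enter (6,4) at t=1.5426
    x: enter (7,4) at t=2.5778 ← occupied
  → r_1 = 2.5778
beam 2: φ=0°, α=30°
  dir = (cos 30°, sin 30°) = (0.8660, 0.5000); from cell (4,4)
  next x-line at t=0.5658, next y-line at t=0.4600; Δt_x=1.1547, Δt_y=2.0000
    y: enter (4,5) at t=0.4600 ← occupied
  → r_2 = 0.4600
beam 3: φ=45°, α=75°
  dir = (cos 75°, sin 75°) = (0.2588, 0.9659); from cell (4,4)
  next x-line at t=1.8932, next y-line at t=0.2381; Δt_x=3.8637, Δt_y=1.0353
    y: enter (4,5) at t=0.2381 ← occupied
  → r_3 = 0.2381

ranges = [2.5778, 0.4600, 0.2381]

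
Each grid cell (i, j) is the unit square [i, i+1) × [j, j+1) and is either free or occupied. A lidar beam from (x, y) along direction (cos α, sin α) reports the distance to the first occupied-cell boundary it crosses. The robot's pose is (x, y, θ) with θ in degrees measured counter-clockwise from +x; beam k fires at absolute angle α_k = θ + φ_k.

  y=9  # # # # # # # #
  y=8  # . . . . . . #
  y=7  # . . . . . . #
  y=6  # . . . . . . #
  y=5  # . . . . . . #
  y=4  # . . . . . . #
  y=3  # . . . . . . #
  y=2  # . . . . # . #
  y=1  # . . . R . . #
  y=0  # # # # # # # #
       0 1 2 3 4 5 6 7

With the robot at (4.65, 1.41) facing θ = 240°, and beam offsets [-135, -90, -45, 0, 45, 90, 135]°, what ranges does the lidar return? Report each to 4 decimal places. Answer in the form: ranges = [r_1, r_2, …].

ranges = [7.8577, 4.2147, 1.5841, 0.4734, 0.4245, 0.8200, 2.4329]

beam 1: φ=-135°, α=105°
  cosα=-0.2588 sinα=0.9659 | (4,1) | tMaxX 2.5114 tMaxY 0.6108 | tΔX 3.8637 tΔY 1.0353
    t=0.6108 [y] (4,2)
    t=1.6461 [y] (4,3)
    t=2.5114 [x] (3,3)
    t=2.6814 [y] (3,4)
    t=3.7166 [y] (3,5)
    t=4.7519 [y] (3,6)
    t=5.7872 [y] (3,7)
    t=6.3751 [x] (2,7)
    t=6.8225 [y] (2,8)
    t=7.8577 [y] (2,9) — stop
  → r_1 = 7.8577
beam 2: φ=-90°, α=150°
  cosα=-0.8660 sinα=0.5000 | (4,1) | tMaxX 0.7506 tMaxY 1.1800 | tΔX 1.1547 tΔY 2.0000
    t=0.7506 [x] (3,1)
    t=1.1800 [y] (3,2)
    t=1.9053 [x] (2,2)
    t=3.0600 [x] (1,2)
    t=3.1800 [y] (1,3)
    t=4.2147 [x] (0,3) — stop
  → r_2 = 4.2147
beam 3: φ=-45°, α=195°
  cosα=-0.9659 sinα=-0.2588 | (4,1) | tMaxX 0.6729 tMaxY 1.5841 | tΔX 1.0353 tΔY 3.8637
    t=0.6729 [x] (3,1)
    t=1.5841 [y] (3,0) — stop
  → r_3 = 1.5841
beam 4: φ=0°, α=240°
  cosα=-0.5000 sinα=-0.8660 | (4,1) | tMaxX 1.3000 tMaxY 0.4734 | tΔX 2.0000 tΔY 1.1547
    t=0.4734 [y] (4,0) — stop
  → r_4 = 0.4734
beam 5: φ=45°, α=285°
  cosα=0.2588 sinα=-0.9659 | (4,1) | tMaxX 1.3523 tMaxY 0.4245 | tΔX 3.8637 tΔY 1.0353
    t=0.4245 [y] (4,0) — stop
  → r_5 = 0.4245
beam 6: φ=90°, α=330°
  cosα=0.8660 sinα=-0.5000 | (4,1) | tMaxX 0.4041 tMaxY 0.8200 | tΔX 1.1547 tΔY 2.0000
    t=0.4041 [x] (5,1)
    t=0.8200 [y] (5,0) — stop
  → r_6 = 0.8200
beam 7: φ=135°, α=15°
  cosα=0.9659 sinα=0.2588 | (4,1) | tMaxX 0.3623 tMaxY 2.2796 | tΔX 1.0353 tΔY 3.8637
    t=0.3623 [x] (5,1)
    t=1.3976 [x] (6,1)
    t=2.2796 [y] (6,2)
    t=2.4329 [x] (7,2) — stop
  → r_7 = 2.4329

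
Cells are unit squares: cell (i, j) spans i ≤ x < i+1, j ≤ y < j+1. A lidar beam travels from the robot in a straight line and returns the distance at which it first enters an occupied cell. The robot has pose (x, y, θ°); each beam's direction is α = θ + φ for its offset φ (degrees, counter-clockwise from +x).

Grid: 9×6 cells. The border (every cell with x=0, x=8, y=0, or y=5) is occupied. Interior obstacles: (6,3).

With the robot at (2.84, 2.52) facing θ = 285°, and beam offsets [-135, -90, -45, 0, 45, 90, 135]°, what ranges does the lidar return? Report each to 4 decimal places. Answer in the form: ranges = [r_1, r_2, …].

beam 1: φ=-135°, α=150°
  d=(-0.8660,0.5000)  start (2,2)  tX=0.9699 tY=0.9600  stride 1/|dx|=1.1547 1/|dy|=2.0000
    cross y-line → (2,3), t=0.9600
    cross x-line → (1,3), t=0.9699
    cross x-line → (0,3), t=2.1246 (wall)
  → r_1 = 2.1246
beam 2: φ=-90°, α=195°
  d=(-0.9659,-0.2588)  start (2,2)  tX=0.8696 tY=2.0091  stride 1/|dx|=1.0353 1/|dy|=3.8637
    cross x-line → (1,2), t=0.8696
    cross x-line → (0,2), t=1.9049 (wall)
  → r_2 = 1.9049
beam 3: φ=-45°, α=240°
  d=(-0.5000,-0.8660)  start (2,2)  tX=1.6800 tY=0.6004  stride 1/|dx|=2.0000 1/|dy|=1.1547
    cross y-line → (2,1), t=0.6004
    cross x-line → (1,1), t=1.6800
    cross y-line → (1,0), t=1.7551 (wall)
  → r_3 = 1.7551
beam 4: φ=0°, α=285°
  d=(0.2588,-0.9659)  start (2,2)  tX=0.6182 tY=0.5383  stride 1/|dx|=3.8637 1/|dy|=1.0353
    cross y-line → (2,1), t=0.5383
    cross x-line → (3,1), t=0.6182
    cross y-line → (3,0), t=1.5736 (wall)
  → r_4 = 1.5736
beam 5: φ=45°, α=330°
  d=(0.8660,-0.5000)  start (2,2)  tX=0.1848 tY=1.0400  stride 1/|dx|=1.1547 1/|dy|=2.0000
    cross x-line → (3,2), t=0.1848
    cross y-line → (3,1), t=1.0400
    cross x-line → (4,1), t=1.3395
    cross x-line → (5,1), t=2.4942
    cross y-line → (5,0), t=3.0400 (wall)
  → r_5 = 3.0400
beam 6: φ=90°, α=15°
  d=(0.9659,0.2588)  start (2,2)  tX=0.1656 tY=1.8546  stride 1/|dx|=1.0353 1/|dy|=3.8637
    cross x-line → (3,2), t=0.1656
    cross x-line → (4,2), t=1.2009
    cross y-line → (4,3), t=1.8546
    cross x-line → (5,3), t=2.2362
    cross x-line → (6,3), t=3.2715 (wall)
  → r_6 = 3.2715
beam 7: φ=135°, α=60°
  d=(0.5000,0.8660)  start (2,2)  tX=0.3200 tY=0.5543  stride 1/|dx|=2.0000 1/|dy|=1.1547
    cross x-line → (3,2), t=0.3200
    cross y-line → (3,3), t=0.5543
    cross y-line → (3,4), t=1.7090
    cross x-line → (4,4), t=2.3200
    cross y-line → (4,5), t=2.8637 (wall)
  → r_7 = 2.8637

ranges = [2.1246, 1.9049, 1.7551, 1.5736, 3.0400, 3.2715, 2.8637]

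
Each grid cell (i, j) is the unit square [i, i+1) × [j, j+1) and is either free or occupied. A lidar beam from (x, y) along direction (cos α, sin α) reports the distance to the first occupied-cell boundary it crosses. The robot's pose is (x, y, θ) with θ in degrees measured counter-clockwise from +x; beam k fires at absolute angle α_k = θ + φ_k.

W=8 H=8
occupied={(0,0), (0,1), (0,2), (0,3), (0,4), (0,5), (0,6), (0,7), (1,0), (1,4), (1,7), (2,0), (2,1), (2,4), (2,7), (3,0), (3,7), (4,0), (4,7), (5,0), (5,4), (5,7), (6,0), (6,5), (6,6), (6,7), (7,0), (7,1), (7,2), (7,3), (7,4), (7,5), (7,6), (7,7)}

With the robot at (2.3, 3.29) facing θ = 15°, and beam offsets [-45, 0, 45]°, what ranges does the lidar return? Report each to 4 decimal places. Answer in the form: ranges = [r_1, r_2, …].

beam 1: φ=-45°, α=330°
  dir = (cos 330°, sin 330°) = (0.8660, -0.5000); from cell (2,3)
  next x-line at t=0.8083, next y-line at t=0.5800; Δt_x=1.1547, Δt_y=2.0000
    y: enter (2,2) at t=0.5800
    x: enter (3,2) at t=0.8083
    x: enter (4,2) at t=1.9630
    y: enter (4,1) at t=2.5800
    x: enter (5,1) at t=3.1177
    x: enter (6,1) at t=4.2724
    y: enter (6,0) at t=4.5800 ← occupied
  → r_1 = 4.5800
beam 2: φ=0°, α=15°
  dir = (cos 15°, sin 15°) = (0.9659, 0.2588); from cell (2,3)
  next x-line at t=0.7247, next y-line at t=2.7432; Δt_x=1.0353, Δt_y=3.8637
    x: enter (3,3) at t=0.7247
    x: enter (4,3) at t=1.7600
    y: enter (4,4) at t=2.7432
    x: enter (5,4) at t=2.7952 ← occupied
  → r_2 = 2.7952
beam 3: φ=45°, α=60°
  dir = (cos 60°, sin 60°) = (0.5000, 0.8660); from cell (2,3)
  next x-line at t=1.4000, next y-line at t=0.8198; Δt_x=2.0000, Δt_y=1.1547
    y: enter (2,4) at t=0.8198 ← occupied
  → r_3 = 0.8198

ranges = [4.5800, 2.7952, 0.8198]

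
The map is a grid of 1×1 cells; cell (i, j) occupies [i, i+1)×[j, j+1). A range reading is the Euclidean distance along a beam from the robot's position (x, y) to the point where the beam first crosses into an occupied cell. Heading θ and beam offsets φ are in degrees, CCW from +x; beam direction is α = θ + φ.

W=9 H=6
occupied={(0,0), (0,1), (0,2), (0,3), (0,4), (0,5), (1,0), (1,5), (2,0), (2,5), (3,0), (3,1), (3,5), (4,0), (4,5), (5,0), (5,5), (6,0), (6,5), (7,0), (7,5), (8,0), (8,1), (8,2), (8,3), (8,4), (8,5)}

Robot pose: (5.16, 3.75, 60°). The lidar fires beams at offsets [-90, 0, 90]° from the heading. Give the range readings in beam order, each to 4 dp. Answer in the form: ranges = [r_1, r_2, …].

beam 1: φ=-90°, α=330°
  d=(0.8660,-0.5000)  start (5,3)  tX=0.9699 tY=1.5000  stride 1/|dx|=1.1547 1/|dy|=2.0000
    cross x-line → (6,3), t=0.9699
    cross y-line → (6,2), t=1.5000
    cross x-line → (7,2), t=2.1246
    cross x-line → (8,2), t=3.2793 (wall)
  → r_1 = 3.2793
beam 2: φ=0°, α=60°
  d=(0.5000,0.8660)  start (5,3)  tX=1.6800 tY=0.2887  stride 1/|dx|=2.0000 1/|dy|=1.1547
    cross y-line → (5,4), t=0.2887
    cross y-line → (5,5), t=1.4434 (wall)
  → r_2 = 1.4434
beam 3: φ=90°, α=150°
  d=(-0.8660,0.5000)  start (5,3)  tX=0.1848 tY=0.5000  stride 1/|dx|=1.1547 1/|dy|=2.0000
    cross x-line → (4,3), t=0.1848
    cross y-line → (4,4), t=0.5000
    cross x-line → (3,4), t=1.3395
    cross x-line → (2,4), t=2.4942
    cross y-line → (2,5), t=2.5000 (wall)
  → r_3 = 2.5000

ranges = [3.2793, 1.4434, 2.5000]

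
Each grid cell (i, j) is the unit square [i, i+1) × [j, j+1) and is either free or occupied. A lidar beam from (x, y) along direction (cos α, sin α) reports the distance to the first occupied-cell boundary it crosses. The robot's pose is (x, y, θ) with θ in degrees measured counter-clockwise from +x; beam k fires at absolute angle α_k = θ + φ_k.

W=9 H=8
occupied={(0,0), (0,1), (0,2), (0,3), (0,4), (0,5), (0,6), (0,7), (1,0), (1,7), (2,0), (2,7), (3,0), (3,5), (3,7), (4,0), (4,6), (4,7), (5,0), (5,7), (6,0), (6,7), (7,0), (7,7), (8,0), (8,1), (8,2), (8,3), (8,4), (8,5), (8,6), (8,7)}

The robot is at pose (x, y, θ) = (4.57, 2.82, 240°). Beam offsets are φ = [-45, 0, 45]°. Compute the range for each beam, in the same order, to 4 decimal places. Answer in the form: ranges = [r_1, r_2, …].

beam 1: φ=-45°, α=195°
  cosα=-0.9659 sinα=-0.2588 | (4,2) | tMaxX 0.5901 tMaxY 3.1682 | tΔX 1.0353 tΔY 3.8637
    t=0.5901 [x] (3,2)
    t=1.6254 [x] (2,2)
    t=2.6607 [x] (1,2)
    t=3.1682 [y] (1,1)
    t=3.6959 [x] (0,1) — stop
  → r_1 = 3.6959
beam 2: φ=0°, α=240°
  cosα=-0.5000 sinα=-0.8660 | (4,2) | tMaxX 1.1400 tMaxY 0.9469 | tΔX 2.0000 tΔY 1.1547
    t=0.9469 [y] (4,1)
    t=1.1400 [x] (3,1)
    t=2.1016 [y] (3,0) — stop
  → r_2 = 2.1016
beam 3: φ=45°, α=285°
  cosα=0.2588 sinα=-0.9659 | (4,2) | tMaxX 1.6614 tMaxY 0.8489 | tΔX 3.8637 tΔY 1.0353
    t=0.8489 [y] (4,1)
    t=1.6614 [x] (5,1)
    t=1.8842 [y] (5,0) — stop
  → r_3 = 1.8842

ranges = [3.6959, 2.1016, 1.8842]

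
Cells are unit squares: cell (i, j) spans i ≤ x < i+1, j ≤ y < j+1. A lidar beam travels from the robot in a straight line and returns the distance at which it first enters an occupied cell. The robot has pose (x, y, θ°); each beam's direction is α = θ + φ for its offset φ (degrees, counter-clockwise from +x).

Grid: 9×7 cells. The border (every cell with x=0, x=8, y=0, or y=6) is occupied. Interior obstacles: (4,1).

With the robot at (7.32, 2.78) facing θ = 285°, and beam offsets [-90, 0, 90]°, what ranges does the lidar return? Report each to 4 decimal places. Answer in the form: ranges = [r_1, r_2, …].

ranges = [3.0137, 1.8428, 0.7040]

beam 1: φ=-90°, α=195°
  d=(-0.9659,-0.2588)  start (7,2)  tX=0.3313 tY=3.0137  stride 1/|dx|=1.0353 1/|dy|=3.8637
    cross x-line → (6,2), t=0.3313
    cross x-line → (5,2), t=1.3666
    cross x-line → (4,2), t=2.4018
    cross y-line → (4,1), t=3.0137 (wall)
  → r_1 = 3.0137
beam 2: φ=0°, α=285°
  d=(0.2588,-0.9659)  start (7,2)  tX=2.6273 tY=0.8075  stride 1/|dx|=3.8637 1/|dy|=1.0353
    cross y-line → (7,1), t=0.8075
    cross y-line → (7,0), t=1.8428 (wall)
  → r_2 = 1.8428
beam 3: φ=90°, α=15°
  d=(0.9659,0.2588)  start (7,2)  tX=0.7040 tY=0.8500  stride 1/|dx|=1.0353 1/|dy|=3.8637
    cross x-line → (8,2), t=0.7040 (wall)
  → r_3 = 0.7040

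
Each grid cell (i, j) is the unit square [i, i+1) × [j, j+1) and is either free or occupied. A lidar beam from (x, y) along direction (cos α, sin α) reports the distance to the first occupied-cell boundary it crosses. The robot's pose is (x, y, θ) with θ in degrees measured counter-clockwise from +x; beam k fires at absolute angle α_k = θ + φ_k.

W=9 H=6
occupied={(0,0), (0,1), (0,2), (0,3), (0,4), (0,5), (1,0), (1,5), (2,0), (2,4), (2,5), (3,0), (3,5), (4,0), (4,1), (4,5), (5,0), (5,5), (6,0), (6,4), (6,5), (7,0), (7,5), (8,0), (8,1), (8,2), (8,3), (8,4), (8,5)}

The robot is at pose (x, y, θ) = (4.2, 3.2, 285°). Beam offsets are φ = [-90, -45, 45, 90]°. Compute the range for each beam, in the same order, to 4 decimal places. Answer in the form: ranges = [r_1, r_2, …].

beam 1: φ=-90°, α=195°
  dir = (cos 195°, sin 195°) = (-0.9659, -0.2588); from cell (4,3)
  next x-line at t=0.2071, next y-line at t=0.7727; Δt_x=1.0353, Δt_y=3.8637
    x: enter (3,3) at t=0.2071
    y: enter (3,2) at t=0.7727
    x: enter (2,2) at t=1.2423
    x: enter (1,2) at t=2.2776
    x: enter (0,2) at t=3.3129 ← occupied
  → r_1 = 3.3129
beam 2: φ=-45°, α=240°
  dir = (cos 240°, sin 240°) = (-0.5000, -0.8660); from cell (4,3)
  next x-line at t=0.4000, next y-line at t=0.2309; Δt_x=2.0000, Δt_y=1.1547
    y: enter (4,2) at t=0.2309
    x: enter (3,2) at t=0.4000
    y: enter (3,1) at t=1.3856
    x: enter (2,1) at t=2.4000
    y: enter (2,0) at t=2.5403 ← occupied
  → r_2 = 2.5403
beam 3: φ=45°, α=330°
  dir = (cos 330°, sin 330°) = (0.8660, -0.5000); from cell (4,3)
  next x-line at t=0.9238, next y-line at t=0.4000; Δt_x=1.1547, Δt_y=2.0000
    y: enter (4,2) at t=0.4000
    x: enter (5,2) at t=0.9238
    x: enter (6,2) at t=2.0785
    y: enter (6,1) at t=2.4000
    x: enter (7,1) at t=3.2332
    x: enter (8,1) at t=4.3879 ← occupied
  → r_3 = 4.3879
beam 4: φ=90°, α=15°
  dir = (cos 15°, sin 15°) = (0.9659, 0.2588); from cell (4,3)
  next x-line at t=0.8282, next y-line at t=3.0910; Δt_x=1.0353, Δt_y=3.8637
    x: enter (5,3) at t=0.8282
    x: enter (6,3) at t=1.8635
    x: enter (7,3) at t=2.8988
    y: enter (7,4) at t=3.0910
    x: enter (8,4) at t=3.9340 ← occupied
  → r_4 = 3.9340

ranges = [3.3129, 2.5403, 4.3879, 3.9340]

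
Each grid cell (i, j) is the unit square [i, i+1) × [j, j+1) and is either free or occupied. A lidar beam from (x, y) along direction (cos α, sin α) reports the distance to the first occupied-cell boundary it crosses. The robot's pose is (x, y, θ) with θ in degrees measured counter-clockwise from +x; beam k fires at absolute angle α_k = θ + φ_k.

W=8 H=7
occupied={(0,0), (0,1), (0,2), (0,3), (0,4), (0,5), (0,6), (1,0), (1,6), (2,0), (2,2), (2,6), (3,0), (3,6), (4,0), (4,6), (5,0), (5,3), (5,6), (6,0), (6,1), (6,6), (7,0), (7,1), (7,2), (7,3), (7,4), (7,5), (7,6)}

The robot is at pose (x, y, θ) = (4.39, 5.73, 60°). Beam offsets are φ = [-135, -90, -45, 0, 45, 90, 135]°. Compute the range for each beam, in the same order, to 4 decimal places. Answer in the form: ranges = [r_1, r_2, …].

beam 1: φ=-135°, α=285°
  cosα=0.2588 sinα=-0.9659 | (4,5) | tMaxX 2.3569 tMaxY 0.7558 | tΔX 3.8637 tΔY 1.0353
    t=0.7558 [y] (4,4)
    t=1.7910 [y] (4,3)
    t=2.3569 [x] (5,3) — stop
  → r_1 = 2.3569
beam 2: φ=-90°, α=330°
  cosα=0.8660 sinα=-0.5000 | (4,5) | tMaxX 0.7044 tMaxY 1.4600 | tΔX 1.1547 tΔY 2.0000
    t=0.7044 [x] (5,5)
    t=1.4600 [y] (5,4)
    t=1.8591 [x] (6,4)
    t=3.0138 [x] (7,4) — stop
  → r_2 = 3.0138
beam 3: φ=-45°, α=15°
  cosα=0.9659 sinα=0.2588 | (4,5) | tMaxX 0.6315 tMaxY 1.0432 | tΔX 1.0353 tΔY 3.8637
    t=0.6315 [x] (5,5)
    t=1.0432 [y] (5,6) — stop
  → r_3 = 1.0432
beam 4: φ=0°, α=60°
  cosα=0.5000 sinα=0.8660 | (4,5) | tMaxX 1.2200 tMaxY 0.3118 | tΔX 2.0000 tΔY 1.1547
    t=0.3118 [y] (4,6) — stop
  → r_4 = 0.3118
beam 5: φ=45°, α=105°
  cosα=-0.2588 sinα=0.9659 | (4,5) | tMaxX 1.5068 tMaxY 0.2795 | tΔX 3.8637 tΔY 1.0353
    t=0.2795 [y] (4,6) — stop
  → r_5 = 0.2795
beam 6: φ=90°, α=150°
  cosα=-0.8660 sinα=0.5000 | (4,5) | tMaxX 0.4503 tMaxY 0.5400 | tΔX 1.1547 tΔY 2.0000
    t=0.4503 [x] (3,5)
    t=0.5400 [y] (3,6) — stop
  → r_6 = 0.5400
beam 7: φ=135°, α=195°
  cosα=-0.9659 sinα=-0.2588 | (4,5) | tMaxX 0.4038 tMaxY 2.8205 | tΔX 1.0353 tΔY 3.8637
    t=0.4038 [x] (3,5)
    t=1.4390 [x] (2,5)
    t=2.4743 [x] (1,5)
    t=2.8205 [y] (1,4)
    t=3.5096 [x] (0,4) — stop
  → r_7 = 3.5096

ranges = [2.3569, 3.0138, 1.0432, 0.3118, 0.2795, 0.5400, 3.5096]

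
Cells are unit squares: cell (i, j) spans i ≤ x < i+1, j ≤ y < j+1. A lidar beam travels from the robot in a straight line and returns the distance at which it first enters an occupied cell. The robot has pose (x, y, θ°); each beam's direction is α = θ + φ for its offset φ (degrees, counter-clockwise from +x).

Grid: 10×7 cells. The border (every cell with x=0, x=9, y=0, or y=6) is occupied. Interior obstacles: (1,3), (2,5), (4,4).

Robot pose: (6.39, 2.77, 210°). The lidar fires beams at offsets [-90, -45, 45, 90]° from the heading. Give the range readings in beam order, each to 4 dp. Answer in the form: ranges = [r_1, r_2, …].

beam 1: φ=-90°, α=120°
  cosα=-0.5000 sinα=0.8660 | (6,2) | tMaxX 0.7800 tMaxY 0.2656 | tΔX 2.0000 tΔY 1.1547
    t=0.2656 [y] (6,3)
    t=0.7800 [x] (5,3)
    t=1.4203 [y] (5,4)
    t=2.5750 [y] (5,5)
    t=2.7800 [x] (4,5)
    t=3.7297 [y] (4,6) — stop
  → r_1 = 3.7297
beam 2: φ=-45°, α=165°
  cosα=-0.9659 sinα=0.2588 | (6,2) | tMaxX 0.4038 tMaxY 0.8887 | tΔX 1.0353 tΔY 3.8637
    t=0.4038 [x] (5,2)
    t=0.8887 [y] (5,3)
    t=1.4390 [x] (4,3)
    t=2.4743 [x] (3,3)
    t=3.5096 [x] (2,3)
    t=4.5449 [x] (1,3) — stop
  → r_2 = 4.5449
beam 3: φ=45°, α=255°
  cosα=-0.2588 sinα=-0.9659 | (6,2) | tMaxX 1.5068 tMaxY 0.7972 | tΔX 3.8637 tΔY 1.0353
    t=0.7972 [y] (6,1)
    t=1.5068 [x] (5,1)
    t=1.8324 [y] (5,0) — stop
  → r_3 = 1.8324
beam 4: φ=90°, α=300°
  cosα=0.5000 sinα=-0.8660 | (6,2) | tMaxX 1.2200 tMaxY 0.8891 | tΔX 2.0000 tΔY 1.1547
    t=0.8891 [y] (6,1)
    t=1.2200 [x] (7,1)
    t=2.0438 [y] (7,0) — stop
  → r_4 = 2.0438

ranges = [3.7297, 4.5449, 1.8324, 2.0438]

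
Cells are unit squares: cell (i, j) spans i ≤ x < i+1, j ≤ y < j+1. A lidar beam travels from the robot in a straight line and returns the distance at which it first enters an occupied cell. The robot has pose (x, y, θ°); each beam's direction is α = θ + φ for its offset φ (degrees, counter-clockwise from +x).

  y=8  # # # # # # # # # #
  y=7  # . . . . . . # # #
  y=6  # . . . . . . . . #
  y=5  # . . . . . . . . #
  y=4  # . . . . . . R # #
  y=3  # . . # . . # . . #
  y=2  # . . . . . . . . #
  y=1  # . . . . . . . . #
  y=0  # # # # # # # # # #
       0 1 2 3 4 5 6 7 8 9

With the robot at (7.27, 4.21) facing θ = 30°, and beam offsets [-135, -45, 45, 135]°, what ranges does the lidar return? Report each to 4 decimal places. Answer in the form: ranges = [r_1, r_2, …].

beam 1: φ=-135°, α=255°
  direction (-0.2588, -0.9659); cell (7,4); t to first gridline: x 1.0432, y 0.2174 (then +3.8637 / +1.0353)
    (7,3) via y @ 0.2174
    (6,3) via x @ 1.0432  # hit
  → r_1 = 1.0432
beam 2: φ=-45°, α=345°
  direction (0.9659, -0.2588); cell (7,4); t to first gridline: x 0.7558, y 0.8114 (then +1.0353 / +3.8637)
    (8,4) via x @ 0.7558  # hit
  → r_2 = 0.7558
beam 3: φ=45°, α=75°
  direction (0.2588, 0.9659); cell (7,4); t to first gridline: x 2.8205, y 0.8179 (then +3.8637 / +1.0353)
    (7,5) via y @ 0.8179
    (7,6) via y @ 1.8531
    (8,6) via x @ 2.8205
    (8,7) via y @ 2.8884  # hit
  → r_3 = 2.8884
beam 4: φ=135°, α=165°
  direction (-0.9659, 0.2588); cell (7,4); t to first gridline: x 0.2795, y 3.0523 (then +1.0353 / +3.8637)
    (6,4) via x @ 0.2795
    (5,4) via x @ 1.3148
    (4,4) via x @ 2.3501
    (4,5) via y @ 3.0523
    (3,5) via x @ 3.3854
    (2,5) via x @ 4.4206
    (1,5) via x @ 5.4559
    (0,5) via x @ 6.4912  # hit
  → r_4 = 6.4912

ranges = [1.0432, 0.7558, 2.8884, 6.4912]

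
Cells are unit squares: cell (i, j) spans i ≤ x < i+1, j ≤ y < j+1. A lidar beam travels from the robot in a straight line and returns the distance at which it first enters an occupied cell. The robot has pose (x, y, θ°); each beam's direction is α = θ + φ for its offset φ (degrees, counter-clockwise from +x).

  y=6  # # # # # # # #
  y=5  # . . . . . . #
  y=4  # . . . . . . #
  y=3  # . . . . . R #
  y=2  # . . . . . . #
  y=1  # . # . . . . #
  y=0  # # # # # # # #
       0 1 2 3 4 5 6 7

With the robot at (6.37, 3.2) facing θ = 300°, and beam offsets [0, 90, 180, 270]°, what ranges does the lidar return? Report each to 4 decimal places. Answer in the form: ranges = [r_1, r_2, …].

ranges = [1.2600, 0.7275, 3.2332, 3.8913]

beam 1: φ=0°, α=300°
  cosα=0.5000 sinα=-0.8660 | (6,3) | tMaxX 1.2600 tMaxY 0.2309 | tΔX 2.0000 tΔY 1.1547
    t=0.2309 [y] (6,2)
    t=1.2600 [x] (7,2) — stop
  → r_1 = 1.2600
beam 2: φ=90°, α=30°
  cosα=0.8660 sinα=0.5000 | (6,3) | tMaxX 0.7275 tMaxY 1.6000 | tΔX 1.1547 tΔY 2.0000
    t=0.7275 [x] (7,3) — stop
  → r_2 = 0.7275
beam 3: φ=180°, α=120°
  cosα=-0.5000 sinα=0.8660 | (6,3) | tMaxX 0.7400 tMaxY 0.9238 | tΔX 2.0000 tΔY 1.1547
    t=0.7400 [x] (5,3)
    t=0.9238 [y] (5,4)
    t=2.0785 [y] (5,5)
    t=2.7400 [x] (4,5)
    t=3.2332 [y] (4,6) — stop
  → r_3 = 3.2332
beam 4: φ=270°, α=210°
  cosα=-0.8660 sinα=-0.5000 | (6,3) | tMaxX 0.4272 tMaxY 0.4000 | tΔX 1.1547 tΔY 2.0000
    t=0.4000 [y] (6,2)
    t=0.4272 [x] (5,2)
    t=1.5819 [x] (4,2)
    t=2.4000 [y] (4,1)
    t=2.7366 [x] (3,1)
    t=3.8913 [x] (2,1) — stop
  → r_4 = 3.8913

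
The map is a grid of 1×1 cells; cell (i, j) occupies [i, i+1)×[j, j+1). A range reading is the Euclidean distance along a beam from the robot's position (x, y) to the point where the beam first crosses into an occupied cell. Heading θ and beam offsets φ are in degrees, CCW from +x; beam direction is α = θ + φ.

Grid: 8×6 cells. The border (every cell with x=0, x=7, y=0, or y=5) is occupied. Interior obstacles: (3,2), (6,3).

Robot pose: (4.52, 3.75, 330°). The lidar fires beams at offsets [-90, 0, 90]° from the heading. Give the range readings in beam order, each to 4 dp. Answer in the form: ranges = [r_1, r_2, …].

ranges = [1.0400, 2.8637, 1.4434]

beam 1: φ=-90°, α=240°
  dir = (cos 240°, sin 240°) = (-0.5000, -0.8660); from cell (4,3)
  next x-line at t=1.0400, next y-line at t=0.8660; Δt_x=2.0000, Δt_y=1.1547
    y: enter (4,2) at t=0.8660
    x: enter (3,2) at t=1.0400 ← occupied
  → r_1 = 1.0400
beam 2: φ=0°, α=330°
  dir = (cos 330°, sin 330°) = (0.8660, -0.5000); from cell (4,3)
  next x-line at t=0.5543, next y-line at t=1.5000; Δt_x=1.1547, Δt_y=2.0000
    x: enter (5,3) at t=0.5543
    y: enter (5,2) at t=1.5000
    x: enter (6,2) at t=1.7090
    x: enter (7,2) at t=2.8637 ← occupied
  → r_2 = 2.8637
beam 3: φ=90°, α=60°
  dir = (cos 60°, sin 60°) = (0.5000, 0.8660); from cell (4,3)
  next x-line at t=0.9600, next y-line at t=0.2887; Δt_x=2.0000, Δt_y=1.1547
    y: enter (4,4) at t=0.2887
    x: enter (5,4) at t=0.9600
    y: enter (5,5) at t=1.4434 ← occupied
  → r_3 = 1.4434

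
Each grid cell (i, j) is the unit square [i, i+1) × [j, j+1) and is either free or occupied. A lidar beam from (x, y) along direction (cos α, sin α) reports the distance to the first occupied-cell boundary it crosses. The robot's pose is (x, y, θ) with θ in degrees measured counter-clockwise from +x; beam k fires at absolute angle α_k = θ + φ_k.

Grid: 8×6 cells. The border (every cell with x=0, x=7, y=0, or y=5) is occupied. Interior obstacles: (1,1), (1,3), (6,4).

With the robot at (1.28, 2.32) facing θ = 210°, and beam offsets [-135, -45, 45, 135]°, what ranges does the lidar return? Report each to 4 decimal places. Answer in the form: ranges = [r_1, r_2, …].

ranges = [0.7040, 0.2899, 0.3313, 5.1001]

beam 1: φ=-135°, α=75°
  dir = (cos 75°, sin 75°) = (0.2588, 0.9659); from cell (1,2)
  next x-line at t=2.7819, next y-line at t=0.7040; Δt_x=3.8637, Δt_y=1.0353
    y: enter (1,3) at t=0.7040 ← occupied
  → r_1 = 0.7040
beam 2: φ=-45°, α=165°
  dir = (cos 165°, sin 165°) = (-0.9659, 0.2588); from cell (1,2)
  next x-line at t=0.2899, next y-line at t=2.6273; Δt_x=1.0353, Δt_y=3.8637
    x: enter (0,2) at t=0.2899 ← occupied
  → r_2 = 0.2899
beam 3: φ=45°, α=255°
  dir = (cos 255°, sin 255°) = (-0.2588, -0.9659); from cell (1,2)
  next x-line at t=1.0818, next y-line at t=0.3313; Δt_x=3.8637, Δt_y=1.0353
    y: enter (1,1) at t=0.3313 ← occupied
  → r_3 = 0.3313
beam 4: φ=135°, α=345°
  dir = (cos 345°, sin 345°) = (0.9659, -0.2588); from cell (1,2)
  next x-line at t=0.7454, next y-line at t=1.2364; Δt_x=1.0353, Δt_y=3.8637
    x: enter (2,2) at t=0.7454
    y: enter (2,1) at t=1.2364
    x: enter (3,1) at t=1.7807
    x: enter (4,1) at t=2.8160
    x: enter (5,1) at t=3.8512
    x: enter (6,1) at t=4.8865
    y: enter (6,0) at t=5.1001 ← occupied
  → r_4 = 5.1001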